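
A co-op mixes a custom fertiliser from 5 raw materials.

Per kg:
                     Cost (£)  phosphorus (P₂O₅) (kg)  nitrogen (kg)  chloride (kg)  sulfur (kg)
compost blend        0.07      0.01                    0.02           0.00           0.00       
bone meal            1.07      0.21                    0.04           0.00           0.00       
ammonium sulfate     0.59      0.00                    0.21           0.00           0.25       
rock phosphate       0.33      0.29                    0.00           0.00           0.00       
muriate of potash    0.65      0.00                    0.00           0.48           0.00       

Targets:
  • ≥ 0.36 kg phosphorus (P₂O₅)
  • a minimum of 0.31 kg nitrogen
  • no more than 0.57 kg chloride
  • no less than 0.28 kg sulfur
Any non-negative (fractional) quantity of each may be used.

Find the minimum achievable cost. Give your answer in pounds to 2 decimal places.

£1.28

Treat it as an LP. Let x1 = kg of compost blend, x2 = kg of bone meal, x3 = kg of ammonium sulfate, x4 = kg of rock phosphate, x5 = kg of muriate of potash.
Minimise 0.07x1 + 1.07x2 + 0.59x3 + 0.33x4 + 0.65x5 s.t.:
  0.01x1 + 0.21x2 + 0.29x4 ≥ 0.36   (phosphorus (P₂O₅))
  0.02x1 + 0.04x2 + 0.21x3 ≥ 0.31   (nitrogen)
  0.48x5 ≤ 0.57   (chloride)
  0.25x3 ≥ 0.28   (sulfur)
  x1, x2, x3, x4, x5 ≥ 0.
The optimal basis is {ammonium sulfate, rock phosphate}; compost blend, bone meal, muriate of potash drop out. Binding constraints: phosphorus (P₂O₅) and nitrogen.
Optimal quantities: ammonium sulfate = 1.476 kg, rock phosphate = 1.241 kg.
Objective = 0.59·1.476 + 0.33·1.241 = 1.2804.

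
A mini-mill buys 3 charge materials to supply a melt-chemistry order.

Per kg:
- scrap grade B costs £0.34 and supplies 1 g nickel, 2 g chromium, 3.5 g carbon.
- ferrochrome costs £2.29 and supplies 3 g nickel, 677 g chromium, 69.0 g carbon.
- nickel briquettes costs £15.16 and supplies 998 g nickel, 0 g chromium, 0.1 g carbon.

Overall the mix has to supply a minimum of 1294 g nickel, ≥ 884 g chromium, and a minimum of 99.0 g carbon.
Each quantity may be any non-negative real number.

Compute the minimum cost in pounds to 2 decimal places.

£22.87

Let x1 = kg of scrap grade B, x2 = kg of ferrochrome, x3 = kg of nickel briquettes.
Minimize 0.34x1 + 2.29x2 + 15.16x3 s.t.:
  1x1 + 3x2 + 998x3 ≥ 1294   (nickel)
  2x1 + 677x2 ≥ 884   (chromium)
  3.5x1 + 69x2 + 0.1x3 ≥ 99   (carbon)
  x1, x2, x3 ≥ 0.
At the optimum only ferrochrome, nickel briquettes are positive (scrap grade B = 0). There the nickel and carbon constraints are tight.
Solving gives x2 = 1.433, x3 = 1.292.
Cost = 2.29·1.433 + 15.16·1.292 = 22.8683.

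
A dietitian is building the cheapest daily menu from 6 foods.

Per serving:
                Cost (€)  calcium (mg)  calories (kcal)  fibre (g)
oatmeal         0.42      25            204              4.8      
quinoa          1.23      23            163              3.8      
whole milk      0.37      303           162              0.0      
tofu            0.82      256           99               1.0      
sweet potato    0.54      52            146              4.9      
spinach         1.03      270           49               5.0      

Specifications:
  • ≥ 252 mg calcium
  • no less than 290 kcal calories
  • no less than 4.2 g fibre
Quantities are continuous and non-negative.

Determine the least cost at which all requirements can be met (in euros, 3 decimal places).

€0.649

Let x1 = servings of oatmeal, x2 = servings of quinoa, x3 = servings of whole milk, x4 = servings of tofu, x5 = servings of sweet potato, x6 = servings of spinach.
Minimise 0.42x1 + 1.23x2 + 0.37x3 + 0.82x4 + 0.54x5 + 1.03x6 with:
  25x1 + 23x2 + 303x3 + 256x4 + 52x5 + 270x6 ≥ 252   (calcium)
  204x1 + 163x2 + 162x3 + 99x4 + 146x5 + 49x6 ≥ 290   (calories)
  4.8x1 + 3.8x2 + 1x4 + 4.9x5 + 5x6 ≥ 4.2   (fibre)
  x1, x2, x3, x4, x5, x6 ≥ 0.
The cheapest feasible vertex uses only oatmeal, whole milk; quinoa, tofu, sweet potato, spinach are not used. The calcium and fibre requirements are met with equality.
Solving gives x1 = 0.875, x3 = 0.7595.
Total cost: 0.42·0.875 + 0.37·0.7595 = 0.64852.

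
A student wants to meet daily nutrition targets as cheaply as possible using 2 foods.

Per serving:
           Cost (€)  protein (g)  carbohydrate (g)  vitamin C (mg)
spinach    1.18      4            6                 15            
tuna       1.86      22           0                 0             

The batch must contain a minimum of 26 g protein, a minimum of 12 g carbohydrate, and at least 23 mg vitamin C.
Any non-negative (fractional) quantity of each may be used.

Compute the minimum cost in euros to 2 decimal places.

Treat it as an LP. Let x1 = servings of spinach, x2 = servings of tuna.
min 1.18x1 + 1.86x2 with:
  4x1 + 22x2 ≥ 26   (protein)
  6x1 ≥ 12   (carbohydrate)
  15x1 ≥ 23   (vitamin C)
  x1, x2 ≥ 0.
Both inputs are positive at the optimum. There the protein and carbohydrate constraints are tight.
Solving gives x1 = 2, x2 = 0.8182.
Objective = 1.18·2 + 1.86·0.8182 = 3.8819.

€3.88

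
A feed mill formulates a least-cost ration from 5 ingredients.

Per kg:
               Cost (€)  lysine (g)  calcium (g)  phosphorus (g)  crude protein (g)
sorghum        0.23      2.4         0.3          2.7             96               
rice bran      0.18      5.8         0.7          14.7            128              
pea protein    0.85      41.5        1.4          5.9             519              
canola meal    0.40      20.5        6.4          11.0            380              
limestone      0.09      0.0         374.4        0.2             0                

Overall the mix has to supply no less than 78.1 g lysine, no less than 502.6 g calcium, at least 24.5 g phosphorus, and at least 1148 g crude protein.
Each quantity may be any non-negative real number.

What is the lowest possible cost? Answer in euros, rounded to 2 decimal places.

Let x1 = kg of sorghum, x2 = kg of rice bran, x3 = kg of pea protein, x4 = kg of canola meal, x5 = kg of limestone.
min 0.23x1 + 0.18x2 + 0.85x3 + 0.4x4 + 0.09x5 with:
  2.4x1 + 5.8x2 + 41.5x3 + 20.5x4 ≥ 78.1   (lysine)
  0.3x1 + 0.7x2 + 1.4x3 + 6.4x4 + 374.4x5 ≥ 502.6   (calcium)
  2.7x1 + 14.7x2 + 5.9x3 + 11x4 + 0.2x5 ≥ 24.5   (phosphorus)
  96x1 + 128x2 + 519x3 + 380x4 ≥ 1148   (crude protein)
  x1, x2, x3, x4, x5 ≥ 0.
The cheapest feasible vertex uses only canola meal, limestone; sorghum, rice bran, pea protein are not used. There the lysine and calcium constraints are tight.
So canola meal = 3.81 kg, limestone = 1.277 kg.
Cost = 0.4·3.81 + 0.09·1.277 = 1.6389.

€1.64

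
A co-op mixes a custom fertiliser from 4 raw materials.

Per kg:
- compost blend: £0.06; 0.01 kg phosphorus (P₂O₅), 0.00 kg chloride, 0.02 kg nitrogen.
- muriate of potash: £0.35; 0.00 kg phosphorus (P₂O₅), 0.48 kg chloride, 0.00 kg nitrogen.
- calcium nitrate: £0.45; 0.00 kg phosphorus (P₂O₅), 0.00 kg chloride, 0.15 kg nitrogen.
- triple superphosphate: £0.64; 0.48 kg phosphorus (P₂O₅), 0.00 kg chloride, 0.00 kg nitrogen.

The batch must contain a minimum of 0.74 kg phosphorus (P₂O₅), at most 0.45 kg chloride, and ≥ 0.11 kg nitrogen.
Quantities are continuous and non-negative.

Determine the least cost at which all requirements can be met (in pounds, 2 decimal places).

£1.24

Treat it as an LP. Let x1 = kg of compost blend, x2 = kg of muriate of potash, x3 = kg of calcium nitrate, x4 = kg of triple superphosphate.
Minimise 0.06x1 + 0.35x2 + 0.45x3 + 0.64x4 with:
  0.01x1 + 0.48x4 ≥ 0.74   (phosphorus (P₂O₅))
  0.48x2 ≤ 0.45   (chloride)
  0.02x1 + 0.15x3 ≥ 0.11   (nitrogen)
  x1, x2, x3, x4 ≥ 0.
The optimal basis is {compost blend, triple superphosphate}; muriate of potash, calcium nitrate drop out. Binding constraints: phosphorus (P₂O₅) and nitrogen.
That vertex is x1 = 5.5, x4 = 1.427.
Objective = 0.06·5.5 + 0.64·1.427 = 1.2433.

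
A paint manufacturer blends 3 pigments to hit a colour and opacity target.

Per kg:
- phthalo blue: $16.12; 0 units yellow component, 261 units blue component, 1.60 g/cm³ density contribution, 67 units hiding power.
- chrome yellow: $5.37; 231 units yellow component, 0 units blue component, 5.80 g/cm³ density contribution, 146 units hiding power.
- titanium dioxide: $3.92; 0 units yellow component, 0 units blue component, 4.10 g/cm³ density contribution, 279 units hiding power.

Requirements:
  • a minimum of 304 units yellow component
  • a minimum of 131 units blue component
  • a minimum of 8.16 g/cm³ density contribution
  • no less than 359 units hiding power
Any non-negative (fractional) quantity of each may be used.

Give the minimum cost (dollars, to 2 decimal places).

$17.03

Let x1 = kg of phthalo blue, x2 = kg of chrome yellow, x3 = kg of titanium dioxide.
min 16.12x1 + 5.37x2 + 3.92x3 s.t.:
  231x2 ≥ 304   (yellow component)
  261x1 ≥ 131   (blue component)
  1.6x1 + 5.8x2 + 4.1x3 ≥ 8.16   (density contribution)
  67x1 + 146x2 + 279x3 ≥ 359   (hiding power)
  x1, x2, x3 ≥ 0.
The optimal mix uses every input. There the yellow component, blue component, hiding power constraints are tight.
Solving gives x1 = 0.5019, x2 = 1.316, x3 = 0.4775.
Hence cost = 16.12·0.5019 + 5.37·1.316 + 3.92·0.4775 = $17.0293.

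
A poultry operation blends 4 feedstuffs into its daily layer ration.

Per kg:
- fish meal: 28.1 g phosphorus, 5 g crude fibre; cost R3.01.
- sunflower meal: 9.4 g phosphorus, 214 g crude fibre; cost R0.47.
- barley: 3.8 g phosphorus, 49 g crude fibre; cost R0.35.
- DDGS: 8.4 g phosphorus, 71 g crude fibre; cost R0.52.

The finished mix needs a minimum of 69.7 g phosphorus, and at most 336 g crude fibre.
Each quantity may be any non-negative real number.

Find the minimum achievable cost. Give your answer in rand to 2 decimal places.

Set it up as a linear program. Let x1 = kg of fish meal, x2 = kg of sunflower meal, x3 = kg of barley, x4 = kg of DDGS.
min 3.01x1 + 0.47x2 + 0.35x3 + 0.52x4 subject to:
  28.1x1 + 9.4x2 + 3.8x3 + 8.4x4 ≥ 69.7   (phosphorus)
  5x1 + 214x2 + 49x3 + 71x4 ≤ 336   (crude fibre)
  x1, x2, x3, x4 ≥ 0.
The cheapest feasible vertex uses only fish meal, DDGS; sunflower meal, barley are not used. The phosphorus and crude fibre requirements are met with equality.
Solving gives x1 = 1.089, x4 = 4.656.
Cost = 3.01·1.089 + 0.52·4.656 = 5.6990.

R5.70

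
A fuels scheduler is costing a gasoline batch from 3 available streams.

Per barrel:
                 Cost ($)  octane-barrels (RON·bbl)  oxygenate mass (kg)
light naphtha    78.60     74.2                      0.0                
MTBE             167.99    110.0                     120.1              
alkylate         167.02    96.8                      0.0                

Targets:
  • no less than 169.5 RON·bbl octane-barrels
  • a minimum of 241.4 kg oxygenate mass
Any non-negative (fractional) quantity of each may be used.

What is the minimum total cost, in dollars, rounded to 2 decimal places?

Let x1 = barrels of light naphtha, x2 = barrels of MTBE, x3 = barrels of alkylate.
Minimize 78.6x1 + 167.99x2 + 167.02x3 subject to:
  74.2x1 + 110x2 + 96.8x3 ≥ 169.5   (octane-barrels)
  120.1x2 ≥ 241.4   (oxygenate mass)
  x1, x2, x3 ≥ 0.
The cheapest feasible vertex uses only MTBE; light naphtha, alkylate are not used. The oxygenate mass requirement is met with equality.
Solving gives x2 = 2.01.
Objective = 167.99·2.01 = 337.6599.

$337.66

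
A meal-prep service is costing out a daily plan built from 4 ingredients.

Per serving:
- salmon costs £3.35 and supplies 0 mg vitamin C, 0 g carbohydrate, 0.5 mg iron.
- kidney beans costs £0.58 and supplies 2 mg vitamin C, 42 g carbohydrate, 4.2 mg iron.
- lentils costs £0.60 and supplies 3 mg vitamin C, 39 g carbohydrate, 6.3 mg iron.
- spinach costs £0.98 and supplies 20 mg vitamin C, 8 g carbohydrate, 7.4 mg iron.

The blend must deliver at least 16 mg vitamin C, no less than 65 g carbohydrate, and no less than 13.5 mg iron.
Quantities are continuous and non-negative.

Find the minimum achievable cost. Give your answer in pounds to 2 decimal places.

Let x1 = servings of salmon, x2 = servings of kidney beans, x3 = servings of lentils, x4 = servings of spinach.
Minimise 3.35x1 + 0.58x2 + 0.6x3 + 0.98x4 subject to:
  2x2 + 3x3 + 20x4 ≥ 16   (vitamin C)
  42x2 + 39x3 + 8x4 ≥ 65   (carbohydrate)
  0.5x1 + 4.2x2 + 6.3x3 + 7.4x4 ≥ 13.5   (iron)
  x1, x2, x3, x4 ≥ 0.
The cheapest feasible vertex uses only kidney beans, lentils, spinach; salmon is not used. The vitamin C, carbohydrate, iron requirements are met with equality.
Optimal quantities: kidney beans = 0.2121 servings, lentils = 1.319 servings, spinach = 0.5809 servings.
Objective = 0.58·0.2121 + 0.6·1.319 + 0.98·0.5809 = 1.4837.

£1.48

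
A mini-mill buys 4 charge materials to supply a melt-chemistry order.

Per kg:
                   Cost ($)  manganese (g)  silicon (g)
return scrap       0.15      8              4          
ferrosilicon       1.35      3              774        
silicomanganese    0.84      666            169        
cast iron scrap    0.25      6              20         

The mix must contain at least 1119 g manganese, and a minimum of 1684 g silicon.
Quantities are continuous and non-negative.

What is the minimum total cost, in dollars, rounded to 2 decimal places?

This is a linear program. Let x1 = kg of return scrap, x2 = kg of ferrosilicon, x3 = kg of silicomanganese, x4 = kg of cast iron scrap.
min 0.15x1 + 1.35x2 + 0.84x3 + 0.25x4 subject to:
  8x1 + 3x2 + 666x3 + 6x4 ≥ 1119   (manganese)
  4x1 + 774x2 + 169x3 + 20x4 ≥ 1684   (silicon)
  x1, x2, x3, x4 ≥ 0.
The optimal basis is {ferrosilicon, silicomanganese}; return scrap, cast iron scrap drop out. There the manganese and silicon constraints are tight.
Solving gives x2 = 1.811, x3 = 1.672.
Cost = 1.35·1.811 + 0.84·1.672 = 3.8493.

$3.85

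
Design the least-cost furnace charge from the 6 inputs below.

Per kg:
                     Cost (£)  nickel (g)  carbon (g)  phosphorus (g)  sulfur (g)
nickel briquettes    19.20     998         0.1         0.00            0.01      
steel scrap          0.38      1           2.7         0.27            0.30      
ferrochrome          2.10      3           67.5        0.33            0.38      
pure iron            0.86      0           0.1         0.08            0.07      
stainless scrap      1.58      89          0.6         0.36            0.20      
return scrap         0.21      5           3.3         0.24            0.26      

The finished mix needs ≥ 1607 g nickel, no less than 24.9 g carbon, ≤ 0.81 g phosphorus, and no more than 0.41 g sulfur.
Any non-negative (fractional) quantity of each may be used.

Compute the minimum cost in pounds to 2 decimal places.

Treat it as an LP. Let x1 = kg of nickel briquettes, x2 = kg of steel scrap, x3 = kg of ferrochrome, x4 = kg of pure iron, x5 = kg of stainless scrap, x6 = kg of return scrap.
Minimise 19.2x1 + 0.38x2 + 2.1x3 + 0.86x4 + 1.58x5 + 0.21x6 subject to:
  998x1 + 1x2 + 3x3 + 89x5 + 5x6 ≥ 1607   (nickel)
  0.1x1 + 2.7x2 + 67.5x3 + 0.1x4 + 0.6x5 + 3.3x6 ≥ 24.9   (carbon)
  0.27x2 + 0.33x3 + 0.08x4 + 0.36x5 + 0.24x6 ≤ 0.81   (phosphorus)
  0.01x1 + 0.3x2 + 0.38x3 + 0.07x4 + 0.2x5 + 0.26x6 ≤ 0.41   (sulfur)
  x1, x2, x3, x4, x5, x6 ≥ 0.
At the optimum only nickel briquettes, ferrochrome, stainless scrap are positive (steel scrap, pure iron, return scrap = 0). There the nickel, carbon, sulfur constraints are tight.
Optimal quantities: nickel briquettes = 1.493 kg, ferrochrome = 0.3551 kg, stainless scrap = 1.301 kg.
Cost = 19.2·1.493 + 2.1·0.3551 + 1.58·1.301 = 31.4669.

£31.47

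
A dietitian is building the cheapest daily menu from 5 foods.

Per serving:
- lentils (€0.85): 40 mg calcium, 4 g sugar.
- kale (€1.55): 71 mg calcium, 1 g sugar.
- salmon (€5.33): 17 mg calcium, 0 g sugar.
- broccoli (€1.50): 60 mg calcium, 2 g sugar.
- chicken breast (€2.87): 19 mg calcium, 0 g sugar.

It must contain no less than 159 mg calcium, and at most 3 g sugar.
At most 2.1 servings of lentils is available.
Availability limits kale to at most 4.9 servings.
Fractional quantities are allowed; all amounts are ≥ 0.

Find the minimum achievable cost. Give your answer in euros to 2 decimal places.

€3.47

Let x1 = servings of lentils, x2 = servings of kale, x3 = servings of salmon, x4 = servings of broccoli, x5 = servings of chicken breast.
Minimise 0.85x1 + 1.55x2 + 5.33x3 + 1.5x4 + 2.87x5 subject to:
  40x1 + 71x2 + 17x3 + 60x4 + 19x5 ≥ 159   (calcium)
  4x1 + 1x2 + 2x4 ≤ 3   (sugar)
  x1 ≤ 2.1
  x2 ≤ 4.9
  x1, x2, x3, x4, x5 ≥ 0.
The cheapest feasible vertex uses only lentils, kale; salmon, broccoli, chicken breast are not used. The calcium and sugar requirements are met with equality.
Optimal quantities: lentils = 0.2213 servings, kale = 2.115 servings.
Total cost: 0.85·0.2213 + 1.55·2.115 = 3.4664.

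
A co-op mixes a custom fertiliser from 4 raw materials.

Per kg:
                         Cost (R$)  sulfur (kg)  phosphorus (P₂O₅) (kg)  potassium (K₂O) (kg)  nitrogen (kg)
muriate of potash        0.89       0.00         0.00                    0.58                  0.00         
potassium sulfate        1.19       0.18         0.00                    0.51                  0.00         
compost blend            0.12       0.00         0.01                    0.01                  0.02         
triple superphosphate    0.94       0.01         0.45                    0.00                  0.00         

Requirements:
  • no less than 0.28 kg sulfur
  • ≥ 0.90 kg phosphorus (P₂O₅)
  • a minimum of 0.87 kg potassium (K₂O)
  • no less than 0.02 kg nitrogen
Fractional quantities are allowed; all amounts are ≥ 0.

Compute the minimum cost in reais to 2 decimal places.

Let x1 = kg of muriate of potash, x2 = kg of potassium sulfate, x3 = kg of compost blend, x4 = kg of triple superphosphate.
Minimize 0.89x1 + 1.19x2 + 0.12x3 + 0.94x4 s.t.:
  0.18x2 + 0.01x4 ≥ 0.28   (sulfur)
  0.01x3 + 0.45x4 ≥ 0.9   (phosphorus (P₂O₅))
  0.58x1 + 0.51x2 + 0.01x3 ≥ 0.87   (potassium (K₂O))
  0.02x3 ≥ 0.02   (nitrogen)
  x1, x2, x3, x4 ≥ 0.
The optimal mix uses every input. There the sulfur, phosphorus (P₂O₅), potassium (K₂O), nitrogen constraints are tight.
Solving gives x1 = 0.2116, x2 = 1.446, x3 = 1, x4 = 1.978.
Total cost: 0.89·0.2116 + 1.19·1.446 + 0.12·1 + 0.94·1.978 = 3.8884.

R$3.89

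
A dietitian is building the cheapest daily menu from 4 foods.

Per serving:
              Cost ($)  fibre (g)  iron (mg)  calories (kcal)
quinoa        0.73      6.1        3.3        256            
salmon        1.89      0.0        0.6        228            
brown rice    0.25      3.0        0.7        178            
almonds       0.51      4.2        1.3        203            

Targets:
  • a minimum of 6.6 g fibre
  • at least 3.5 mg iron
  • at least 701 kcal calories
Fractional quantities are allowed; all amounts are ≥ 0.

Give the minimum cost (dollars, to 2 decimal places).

This is a linear program. Let x1 = servings of quinoa, x2 = servings of salmon, x3 = servings of brown rice, x4 = servings of almonds.
min 0.73x1 + 1.89x2 + 0.25x3 + 0.51x4 subject to:
  6.1x1 + 3x3 + 4.2x4 ≥ 6.6   (fibre)
  3.3x1 + 0.6x2 + 0.7x3 + 1.3x4 ≥ 3.5   (iron)
  256x1 + 228x2 + 178x3 + 203x4 ≥ 701   (calories)
  x1, x2, x3, x4 ≥ 0.
The minimum-cost mix takes nothing from salmon, almonds — only quinoa, brown rice. Binding constraints: iron and calories.
So quinoa = 0.3241 servings, brown rice = 3.472 servings.
Hence cost = 0.73·0.3241 + 0.25·3.472 = $1.1046.

$1.10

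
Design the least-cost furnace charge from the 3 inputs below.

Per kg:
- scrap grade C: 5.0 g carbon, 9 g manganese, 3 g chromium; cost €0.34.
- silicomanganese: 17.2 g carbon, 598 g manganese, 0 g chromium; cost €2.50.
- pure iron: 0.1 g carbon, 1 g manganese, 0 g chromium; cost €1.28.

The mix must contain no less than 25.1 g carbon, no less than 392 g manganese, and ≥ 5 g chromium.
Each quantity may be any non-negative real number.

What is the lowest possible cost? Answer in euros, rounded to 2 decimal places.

Let x1 = kg of scrap grade C, x2 = kg of silicomanganese, x3 = kg of pure iron.
min 0.34x1 + 2.5x2 + 1.28x3 with:
  5x1 + 17.2x2 + 0.1x3 ≥ 25.1   (carbon)
  9x1 + 598x2 + 1x3 ≥ 392   (manganese)
  3x1 ≥ 5   (chromium)
  x1, x2, x3 ≥ 0.
The minimum-cost mix takes nothing from pure iron — only scrap grade C, silicomanganese. The carbon and manganese requirements are met with equality.
That vertex is x1 = 2.916, x2 = 0.6116.
Cost = 0.34·2.916 + 2.5·0.6116 = 2.5204.

€2.52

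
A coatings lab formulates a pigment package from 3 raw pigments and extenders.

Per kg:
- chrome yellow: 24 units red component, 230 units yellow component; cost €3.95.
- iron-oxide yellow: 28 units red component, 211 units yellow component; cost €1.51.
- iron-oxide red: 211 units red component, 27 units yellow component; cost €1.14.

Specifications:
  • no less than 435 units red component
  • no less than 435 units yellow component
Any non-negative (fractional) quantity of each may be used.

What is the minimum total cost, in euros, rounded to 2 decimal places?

€4.84

Set it up as a linear program. Let x1 = kg of chrome yellow, x2 = kg of iron-oxide yellow, x3 = kg of iron-oxide red.
Minimise 3.95x1 + 1.51x2 + 1.14x3 with:
  24x1 + 28x2 + 211x3 ≥ 435   (red component)
  230x1 + 211x2 + 27x3 ≥ 435   (yellow component)
  x1, x2, x3 ≥ 0.
The optimal basis is {iron-oxide yellow, iron-oxide red}; chrome yellow drops out. There the red component and yellow component constraints are tight.
Solving gives x2 = 1.829, x3 = 1.819.
Hence cost = 1.51·1.829 + 1.14·1.819 = €4.8355.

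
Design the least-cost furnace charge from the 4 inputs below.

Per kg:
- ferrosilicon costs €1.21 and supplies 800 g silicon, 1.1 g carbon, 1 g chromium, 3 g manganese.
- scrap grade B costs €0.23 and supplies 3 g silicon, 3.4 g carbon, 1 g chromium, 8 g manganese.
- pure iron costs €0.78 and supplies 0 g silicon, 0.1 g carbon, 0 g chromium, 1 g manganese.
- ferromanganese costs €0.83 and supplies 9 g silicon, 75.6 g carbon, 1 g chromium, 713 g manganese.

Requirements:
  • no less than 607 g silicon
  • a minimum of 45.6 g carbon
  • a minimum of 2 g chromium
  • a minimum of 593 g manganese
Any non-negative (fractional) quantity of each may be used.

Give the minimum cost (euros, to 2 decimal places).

€1.69

Let x1 = kg of ferrosilicon, x2 = kg of scrap grade B, x3 = kg of pure iron, x4 = kg of ferromanganese.
Minimize 1.21x1 + 0.23x2 + 0.78x3 + 0.83x4 s.t.:
  800x1 + 3x2 + 9x4 ≥ 607   (silicon)
  1.1x1 + 3.4x2 + 0.1x3 + 75.6x4 ≥ 45.6   (carbon)
  1x1 + 1x2 + 1x4 ≥ 2   (chromium)
  3x1 + 8x2 + 1x3 + 713x4 ≥ 593   (manganese)
  x1, x2, x3, x4 ≥ 0.
At the optimum only ferrosilicon, scrap grade B, ferromanganese are positive (pure iron = 0). There the silicon, chromium, manganese constraints are tight.
Solving gives x1 = 0.7479, x2 = 0.4284, x4 = 0.8237.
Objective = 1.21·0.7479 + 0.23·0.4284 + 0.83·0.8237 = 1.6872.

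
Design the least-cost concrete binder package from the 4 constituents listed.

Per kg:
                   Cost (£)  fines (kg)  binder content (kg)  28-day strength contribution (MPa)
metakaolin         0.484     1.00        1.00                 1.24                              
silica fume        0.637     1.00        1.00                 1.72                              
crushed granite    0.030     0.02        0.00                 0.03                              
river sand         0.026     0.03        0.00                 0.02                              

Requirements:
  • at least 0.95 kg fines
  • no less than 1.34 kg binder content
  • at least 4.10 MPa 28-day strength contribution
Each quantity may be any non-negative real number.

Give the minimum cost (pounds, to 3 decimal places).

£1.518

Treat it as an LP. Let x1 = kg of metakaolin, x2 = kg of silica fume, x3 = kg of crushed granite, x4 = kg of river sand.
Minimize 0.484x1 + 0.637x2 + 0.03x3 + 0.026x4 with:
  1x1 + 1x2 + 0.02x3 + 0.03x4 ≥ 0.95   (fines)
  1x1 + 1x2 ≥ 1.34   (binder content)
  1.24x1 + 1.72x2 + 0.03x3 + 0.02x4 ≥ 4.1   (28-day strength contribution)
  x1, x2, x3, x4 ≥ 0.
The cheapest feasible vertex uses only silica fume; metakaolin, crushed granite, river sand are not used. Binding constraint: 28-day strength contribution.
Optimal quantities: silica fume = 2.3837 kg.
Hence cost = 0.637·2.3837 = £1.51842.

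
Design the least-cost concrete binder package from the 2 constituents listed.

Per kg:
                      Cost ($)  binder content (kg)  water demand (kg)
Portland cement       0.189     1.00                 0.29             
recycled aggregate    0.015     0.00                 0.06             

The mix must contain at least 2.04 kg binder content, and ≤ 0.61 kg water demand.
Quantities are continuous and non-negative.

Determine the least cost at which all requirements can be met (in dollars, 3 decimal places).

$0.386

Let x1 = kg of Portland cement, x2 = kg of recycled aggregate.
Minimize 0.189x1 + 0.015x2 subject to:
  1x1 ≥ 2.04   (binder content)
  0.29x1 + 0.06x2 ≤ 0.61   (water demand)
  x1, x2 ≥ 0.
The optimal basis is {Portland cement}; recycled aggregate drops out. The binder content requirement is met with equality.
That vertex is x1 = 2.04.
Total cost: 0.189·2.04 = 0.38556.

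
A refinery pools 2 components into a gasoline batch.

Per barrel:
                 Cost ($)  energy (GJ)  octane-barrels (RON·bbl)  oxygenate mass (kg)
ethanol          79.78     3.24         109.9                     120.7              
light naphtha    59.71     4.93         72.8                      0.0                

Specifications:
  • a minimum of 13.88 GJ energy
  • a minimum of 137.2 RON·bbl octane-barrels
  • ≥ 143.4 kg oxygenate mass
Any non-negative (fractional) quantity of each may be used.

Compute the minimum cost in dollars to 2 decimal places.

This is a linear program. Let x1 = barrels of ethanol, x2 = barrels of light naphtha.
Minimise 79.78x1 + 59.71x2 with:
  3.24x1 + 4.93x2 ≥ 13.88   (energy)
  109.9x1 + 72.8x2 ≥ 137.2   (octane-barrels)
  120.7x1 ≥ 143.4   (oxygenate mass)
  x1, x2 ≥ 0.
Both inputs are positive at the optimum. Binding constraints: energy and oxygenate mass.
Optimal quantities: ethanol = 1.1881 barrels, light naphtha = 2.0346 barrels.
Cost = 79.78·1.1881 + 59.71·2.0346 = 216.2726.

$216.27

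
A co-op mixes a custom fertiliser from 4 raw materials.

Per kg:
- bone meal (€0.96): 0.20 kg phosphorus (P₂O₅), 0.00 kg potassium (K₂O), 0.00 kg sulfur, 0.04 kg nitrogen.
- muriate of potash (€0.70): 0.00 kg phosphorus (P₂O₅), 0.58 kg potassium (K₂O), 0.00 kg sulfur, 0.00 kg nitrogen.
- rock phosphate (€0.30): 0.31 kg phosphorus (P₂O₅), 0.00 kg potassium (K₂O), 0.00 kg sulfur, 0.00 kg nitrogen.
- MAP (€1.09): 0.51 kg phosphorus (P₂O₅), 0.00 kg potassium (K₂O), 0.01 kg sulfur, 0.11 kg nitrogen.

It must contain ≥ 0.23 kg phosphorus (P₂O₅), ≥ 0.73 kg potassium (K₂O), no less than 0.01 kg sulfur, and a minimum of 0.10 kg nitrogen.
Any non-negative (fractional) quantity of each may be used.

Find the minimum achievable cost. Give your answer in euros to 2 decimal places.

Set it up as a linear program. Let x1 = kg of bone meal, x2 = kg of muriate of potash, x3 = kg of rock phosphate, x4 = kg of MAP.
min 0.96x1 + 0.7x2 + 0.3x3 + 1.09x4 subject to:
  0.2x1 + 0.31x3 + 0.51x4 ≥ 0.23   (phosphorus (P₂O₅))
  0.58x2 ≥ 0.73   (potassium (K₂O))
  0.01x4 ≥ 0.01   (sulfur)
  0.04x1 + 0.11x4 ≥ 0.1   (nitrogen)
  x1, x2, x3, x4 ≥ 0.
At the optimum only muriate of potash, MAP are positive (bone meal, rock phosphate = 0). The potassium (K₂O) and sulfur requirements are met with equality.
That vertex is x2 = 1.259, x4 = 1.
Hence cost = 0.7·1.259 + 1.09·1 = €1.9713.

€1.97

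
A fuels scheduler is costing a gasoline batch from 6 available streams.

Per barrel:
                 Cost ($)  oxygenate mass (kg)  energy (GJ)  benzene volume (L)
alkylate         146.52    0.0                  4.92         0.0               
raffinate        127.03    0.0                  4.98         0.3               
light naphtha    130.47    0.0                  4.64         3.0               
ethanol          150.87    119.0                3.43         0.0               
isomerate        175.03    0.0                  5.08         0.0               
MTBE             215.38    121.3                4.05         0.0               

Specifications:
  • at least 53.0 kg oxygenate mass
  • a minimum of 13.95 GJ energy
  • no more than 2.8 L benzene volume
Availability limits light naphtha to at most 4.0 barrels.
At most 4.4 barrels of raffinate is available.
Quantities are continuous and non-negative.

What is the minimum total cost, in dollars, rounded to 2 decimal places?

$384.06

Treat it as an LP. Let x1 = barrels of alkylate, x2 = barrels of raffinate, x3 = barrels of light naphtha, x4 = barrels of ethanol, x5 = barrels of isomerate, x6 = barrels of MTBE.
min 146.52x1 + 127.03x2 + 130.47x3 + 150.87x4 + 175.03x5 + 215.38x6 s.t.:
  119x4 + 121.3x6 ≥ 53   (oxygenate mass)
  4.92x1 + 4.98x2 + 4.64x3 + 3.43x4 + 5.08x5 + 4.05x6 ≥ 13.95   (energy)
  0.3x2 + 3x3 ≤ 2.8   (benzene volume)
  x3 ≤ 4
  x2 ≤ 4.4
  x1, x2, x3, x4, x5, x6 ≥ 0.
At the optimum only raffinate, ethanol are positive (alkylate, light naphtha, isomerate, MTBE = 0). There the oxygenate mass and energy constraints are tight.
Optimal quantities: raffinate = 2.4944 barrels, ethanol = 0.44538 barrels.
Hence cost = 127.03·2.4944 + 150.87·0.44538 = $384.0581.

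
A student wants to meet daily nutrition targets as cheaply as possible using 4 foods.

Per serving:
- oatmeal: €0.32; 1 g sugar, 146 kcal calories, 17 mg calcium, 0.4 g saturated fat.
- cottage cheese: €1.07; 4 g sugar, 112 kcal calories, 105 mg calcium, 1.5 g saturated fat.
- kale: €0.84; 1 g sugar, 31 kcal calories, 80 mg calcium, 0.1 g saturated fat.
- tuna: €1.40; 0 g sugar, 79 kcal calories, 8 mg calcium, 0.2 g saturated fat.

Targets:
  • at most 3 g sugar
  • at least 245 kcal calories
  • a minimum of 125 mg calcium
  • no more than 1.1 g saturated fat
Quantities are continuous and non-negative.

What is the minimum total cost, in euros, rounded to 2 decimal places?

€1.50

This is a linear program. Let x1 = servings of oatmeal, x2 = servings of cottage cheese, x3 = servings of kale, x4 = servings of tuna.
Minimise 0.32x1 + 1.07x2 + 0.84x3 + 1.4x4 subject to:
  1x1 + 4x2 + 1x3 ≤ 3   (sugar)
  146x1 + 112x2 + 31x3 + 79x4 ≥ 245   (calories)
  17x1 + 105x2 + 80x3 + 8x4 ≥ 125   (calcium)
  0.4x1 + 1.5x2 + 0.1x3 + 0.2x4 ≤ 1.1   (saturated fat)
  x1, x2, x3, x4 ≥ 0.
At the optimum only oatmeal, cottage cheese, kale are positive (tuna = 0). The sugar, calories, calcium requirements are met with equality.
That vertex is x1 = 1.337, x2 = 0.1432, x3 = 1.09.
Total cost: 0.32·1.337 + 1.07·0.1432 + 0.84·1.09 = 1.4967.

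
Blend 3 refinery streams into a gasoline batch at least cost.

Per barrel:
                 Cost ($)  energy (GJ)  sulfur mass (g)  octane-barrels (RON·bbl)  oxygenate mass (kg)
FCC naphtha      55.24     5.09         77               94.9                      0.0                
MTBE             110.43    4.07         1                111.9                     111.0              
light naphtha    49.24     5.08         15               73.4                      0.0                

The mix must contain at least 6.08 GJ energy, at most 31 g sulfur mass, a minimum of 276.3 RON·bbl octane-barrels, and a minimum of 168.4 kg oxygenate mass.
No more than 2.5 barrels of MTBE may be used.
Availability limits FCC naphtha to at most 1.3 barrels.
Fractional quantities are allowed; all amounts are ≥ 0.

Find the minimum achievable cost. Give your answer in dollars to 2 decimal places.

$237.88

This is a linear program. Let x1 = barrels of FCC naphtha, x2 = barrels of MTBE, x3 = barrels of light naphtha.
Minimize 55.24x1 + 110.43x2 + 49.24x3 subject to:
  5.09x1 + 4.07x2 + 5.08x3 ≥ 6.08   (energy)
  77x1 + 1x2 + 15x3 ≤ 31   (sulfur mass)
  94.9x1 + 111.9x2 + 73.4x3 ≥ 276.3   (octane-barrels)
  111x2 ≥ 168.4   (oxygenate mass)
  x2 ≤ 2.5
  x1 ≤ 1.3
  x1, x2, x3 ≥ 0.
The optimal mix uses every input. The sulfur mass, octane-barrels, oxygenate mass requirements are met with equality.
Optimal quantities: FCC naphtha = 0.133866 barrels, MTBE = 1.51712 barrels, light naphtha = 1.27835 barrels.
Objective = 55.24·0.133866 + 110.43·1.51712 + 49.24·1.27835 = 237.8763.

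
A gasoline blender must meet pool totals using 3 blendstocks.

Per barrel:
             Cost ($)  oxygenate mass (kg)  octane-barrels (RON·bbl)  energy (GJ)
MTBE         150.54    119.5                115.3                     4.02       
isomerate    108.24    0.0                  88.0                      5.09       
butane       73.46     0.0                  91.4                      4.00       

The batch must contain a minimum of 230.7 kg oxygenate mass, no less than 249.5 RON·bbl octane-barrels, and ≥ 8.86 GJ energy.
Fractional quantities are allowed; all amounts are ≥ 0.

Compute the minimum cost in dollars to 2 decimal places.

$312.25

This is a linear program. Let x1 = barrels of MTBE, x2 = barrels of isomerate, x3 = barrels of butane.
Minimise 150.54x1 + 108.24x2 + 73.46x3 with:
  119.5x1 ≥ 230.7   (oxygenate mass)
  115.3x1 + 88x2 + 91.4x3 ≥ 249.5   (octane-barrels)
  4.02x1 + 5.09x2 + 4x3 ≥ 8.86   (energy)
  x1, x2, x3 ≥ 0.
At the optimum only MTBE, butane are positive (isomerate = 0). The oxygenate mass and octane-barrels requirements are met with equality.
Optimal quantities: MTBE = 1.93054 barrels, butane = 0.294401 barrels.
Hence cost = 150.54·1.93054 + 73.46·0.294401 = $312.2502.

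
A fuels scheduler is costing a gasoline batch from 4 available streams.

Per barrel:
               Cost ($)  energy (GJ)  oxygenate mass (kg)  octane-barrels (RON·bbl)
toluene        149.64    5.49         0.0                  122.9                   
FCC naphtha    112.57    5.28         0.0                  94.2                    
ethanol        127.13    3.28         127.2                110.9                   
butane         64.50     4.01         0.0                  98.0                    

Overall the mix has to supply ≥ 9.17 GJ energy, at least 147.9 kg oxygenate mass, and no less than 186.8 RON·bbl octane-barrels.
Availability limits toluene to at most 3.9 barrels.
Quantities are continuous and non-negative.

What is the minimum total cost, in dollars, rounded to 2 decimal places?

Let x1 = barrels of toluene, x2 = barrels of FCC naphtha, x3 = barrels of ethanol, x4 = barrels of butane.
min 149.64x1 + 112.57x2 + 127.13x3 + 64.5x4 subject to:
  5.49x1 + 5.28x2 + 3.28x3 + 4.01x4 ≥ 9.17   (energy)
  127.2x3 ≥ 147.9   (oxygenate mass)
  122.9x1 + 94.2x2 + 110.9x3 + 98x4 ≥ 186.8   (octane-barrels)
  x1 ≤ 3.9
  x1, x2, x3, x4 ≥ 0.
At the optimum only ethanol, butane are positive (toluene, FCC naphtha = 0). The energy and oxygenate mass requirements are met with equality.
Solving gives x3 = 1.1627, x4 = 1.3357.
Cost = 127.13·1.1627 + 64.5·1.3357 = 233.9667.

$233.97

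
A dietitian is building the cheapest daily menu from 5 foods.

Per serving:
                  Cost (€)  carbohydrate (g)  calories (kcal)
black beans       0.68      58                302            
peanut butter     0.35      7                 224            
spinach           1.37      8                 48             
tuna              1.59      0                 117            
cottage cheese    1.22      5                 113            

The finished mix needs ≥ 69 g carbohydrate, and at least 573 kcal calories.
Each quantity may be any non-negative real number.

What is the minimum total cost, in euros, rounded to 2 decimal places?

€1.11

Let x1 = servings of black beans, x2 = servings of peanut butter, x3 = servings of spinach, x4 = servings of tuna, x5 = servings of cottage cheese.
Minimize 0.68x1 + 0.35x2 + 1.37x3 + 1.59x4 + 1.22x5 s.t.:
  58x1 + 7x2 + 8x3 + 5x5 ≥ 69   (carbohydrate)
  302x1 + 224x2 + 48x3 + 117x4 + 113x5 ≥ 573   (calories)
  x1, x2, x3, x4, x5 ≥ 0.
The optimal basis is {black beans, peanut butter}; spinach, tuna, cottage cheese drop out. There the carbohydrate and calories constraints are tight.
So black beans = 1.052 servings, peanut butter = 1.14 servings.
Objective = 0.68·1.052 + 0.35·1.14 = 1.1144.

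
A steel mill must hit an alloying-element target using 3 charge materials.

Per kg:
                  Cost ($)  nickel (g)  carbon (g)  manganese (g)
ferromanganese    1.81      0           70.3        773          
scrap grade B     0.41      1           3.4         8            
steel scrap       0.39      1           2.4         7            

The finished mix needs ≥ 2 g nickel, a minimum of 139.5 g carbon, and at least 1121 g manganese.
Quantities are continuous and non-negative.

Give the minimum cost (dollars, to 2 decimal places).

$4.24

Set it up as a linear program. Let x1 = kg of ferromanganese, x2 = kg of scrap grade B, x3 = kg of steel scrap.
Minimize 1.81x1 + 0.41x2 + 0.39x3 with:
  1x2 + 1x3 ≥ 2   (nickel)
  70.3x1 + 3.4x2 + 2.4x3 ≥ 139.5   (carbon)
  773x1 + 8x2 + 7x3 ≥ 1121   (manganese)
  x1, x2, x3 ≥ 0.
The minimum-cost mix takes nothing from steel scrap — only ferromanganese, scrap grade B. Binding constraints: nickel and carbon.
Solving gives x1 = 1.888, x2 = 2.
Hence cost = 1.81·1.888 + 0.41·2 = $4.2373.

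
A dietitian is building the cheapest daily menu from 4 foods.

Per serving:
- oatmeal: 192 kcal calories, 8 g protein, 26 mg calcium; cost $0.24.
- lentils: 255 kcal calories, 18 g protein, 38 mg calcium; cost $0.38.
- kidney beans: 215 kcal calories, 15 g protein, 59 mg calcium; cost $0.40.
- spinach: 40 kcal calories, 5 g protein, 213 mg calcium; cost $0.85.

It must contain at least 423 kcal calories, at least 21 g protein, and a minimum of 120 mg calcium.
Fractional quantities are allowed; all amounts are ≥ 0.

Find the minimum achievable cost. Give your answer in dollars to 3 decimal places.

$0.777

Let x1 = servings of oatmeal, x2 = servings of lentils, x3 = servings of kidney beans, x4 = servings of spinach.
Minimise 0.24x1 + 0.38x2 + 0.4x3 + 0.85x4 subject to:
  192x1 + 255x2 + 215x3 + 40x4 ≥ 423   (calories)
  8x1 + 18x2 + 15x3 + 5x4 ≥ 21   (protein)
  26x1 + 38x2 + 59x3 + 213x4 ≥ 120   (calcium)
  x1, x2, x3, x4 ≥ 0.
The minimum-cost mix takes nothing from lentils — only oatmeal, kidney beans, spinach. Binding constraints: calories, protein, calcium.
Solving gives x1 = 1.676, x3 = 0.4257, x4 = 0.2408.
Objective = 0.24·1.676 + 0.4·0.4257 + 0.85·0.2408 = 0.77720.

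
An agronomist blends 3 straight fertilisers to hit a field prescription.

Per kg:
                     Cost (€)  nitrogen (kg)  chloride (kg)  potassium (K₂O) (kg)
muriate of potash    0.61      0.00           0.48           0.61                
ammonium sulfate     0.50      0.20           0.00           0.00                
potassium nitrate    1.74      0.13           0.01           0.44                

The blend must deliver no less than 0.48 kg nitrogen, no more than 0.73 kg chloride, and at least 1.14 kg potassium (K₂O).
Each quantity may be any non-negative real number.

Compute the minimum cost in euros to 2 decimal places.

€2.82

Treat it as an LP. Let x1 = kg of muriate of potash, x2 = kg of ammonium sulfate, x3 = kg of potassium nitrate.
min 0.61x1 + 0.5x2 + 1.74x3 subject to:
  0.2x2 + 0.13x3 ≥ 0.48   (nitrogen)
  0.48x1 + 0.01x3 ≤ 0.73   (chloride)
  0.61x1 + 0.44x3 ≥ 1.14   (potassium (K₂O))
  x1, x2, x3 ≥ 0.
The optimal mix uses every input. The nitrogen, chloride, potassium (K₂O) requirements are met with equality.
That vertex is x1 = 1.51, x2 = 2.077, x3 = 0.4968.
Hence cost = 0.61·1.51 + 0.5·2.077 + 1.74·0.4968 = €2.8240.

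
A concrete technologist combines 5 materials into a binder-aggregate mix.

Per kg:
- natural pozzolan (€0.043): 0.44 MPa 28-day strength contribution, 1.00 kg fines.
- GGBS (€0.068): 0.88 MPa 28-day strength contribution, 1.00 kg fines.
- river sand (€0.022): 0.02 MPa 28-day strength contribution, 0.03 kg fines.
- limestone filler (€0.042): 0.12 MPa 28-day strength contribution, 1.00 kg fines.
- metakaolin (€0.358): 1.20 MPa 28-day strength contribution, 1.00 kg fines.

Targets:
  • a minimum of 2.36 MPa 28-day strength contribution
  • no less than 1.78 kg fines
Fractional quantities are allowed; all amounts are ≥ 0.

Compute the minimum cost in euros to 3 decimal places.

Treat it as an LP. Let x1 = kg of natural pozzolan, x2 = kg of GGBS, x3 = kg of river sand, x4 = kg of limestone filler, x5 = kg of metakaolin.
Minimize 0.043x1 + 0.068x2 + 0.022x3 + 0.042x4 + 0.358x5 subject to:
  0.44x1 + 0.88x2 + 0.02x3 + 0.12x4 + 1.2x5 ≥ 2.36   (28-day strength contribution)
  1x1 + 1x2 + 0.03x3 + 1x4 + 1x5 ≥ 1.78   (fines)
  x1, x2, x3, x4, x5 ≥ 0.
At the optimum only GGBS is positive (natural pozzolan, river sand, limestone filler, metakaolin = 0). Binding constraint: 28-day strength contribution.
That vertex is x2 = 2.682.
Objective = 0.068·2.682 = 0.18238.

€0.182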